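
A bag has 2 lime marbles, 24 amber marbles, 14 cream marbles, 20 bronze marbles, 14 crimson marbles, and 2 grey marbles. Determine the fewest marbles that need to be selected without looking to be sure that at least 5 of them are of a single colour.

21

By the pigeonhole principle, put each drawn marble into a box by colour. The largest draw with every box below 5 takes min(count, 4) from each colour; colours with fewer than 4 contribute all they have.
Σ min(cᵢ, 4) = 2 + 4 + 4 + 4 + 4 + 2 = 20.
Draw number 20 + 1 = 21 must push one box to 5.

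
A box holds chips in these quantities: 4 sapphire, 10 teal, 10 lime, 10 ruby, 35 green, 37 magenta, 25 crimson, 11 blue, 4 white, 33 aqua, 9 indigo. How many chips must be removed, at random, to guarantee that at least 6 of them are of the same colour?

An adversary could hand out at most 5 chips per colour (sapphire, white run out sooner): 4 + 5 + 5 + 5 + 5 + 5 + 5 + 5 + 4 + 5 + 5 = 53 chips and still no colour has 6.
One more chip lands in a colour already at 5, so 54 draws are enough and 53 are not.

54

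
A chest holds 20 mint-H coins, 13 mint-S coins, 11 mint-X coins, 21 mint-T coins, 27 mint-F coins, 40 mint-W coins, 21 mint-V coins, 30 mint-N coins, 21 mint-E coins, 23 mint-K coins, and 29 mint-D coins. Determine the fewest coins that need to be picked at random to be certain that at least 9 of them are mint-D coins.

In the worst case for collecting mint-D coins, every non-mint-D coin comes out first.
There are 20 + 13 + 11 + 21 + 27 + 40 + 21 + 30 + 21 + 23 = 227 non-mint-D coins altogether.
After those, each further coin must be mint-D, so 227 + 9 = 236 draws guarantee 9 mint-D coins.

236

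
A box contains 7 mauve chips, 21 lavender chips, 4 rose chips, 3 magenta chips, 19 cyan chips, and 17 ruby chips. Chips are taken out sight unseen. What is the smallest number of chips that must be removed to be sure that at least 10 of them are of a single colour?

An adversary could hand out at most 9 chips per colour (mauve, rose, magenta run out sooner): 7 + 9 + 4 + 3 + 9 + 9 = 41 chips and still no colour has 10.
One more chip lands in a colour already at 9, so 42 draws are enough and 41 are not.

42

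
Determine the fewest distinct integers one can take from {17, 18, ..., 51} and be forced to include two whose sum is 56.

25

Two chosen integers sum to 56 exactly when both halves of some pair {x, 56−x} with 17 ≤ x ≤ 56−x ≤ 39 are chosen — 11 such pairs.
The remaining 13 elements (those with no distinct partner in range) can never complete a 56-sum, so the worst case takes all of them and one from each pair: 13 + 11 = 24.
The 25th integer has to be the second member of some pair, so 24 + 1 = 25.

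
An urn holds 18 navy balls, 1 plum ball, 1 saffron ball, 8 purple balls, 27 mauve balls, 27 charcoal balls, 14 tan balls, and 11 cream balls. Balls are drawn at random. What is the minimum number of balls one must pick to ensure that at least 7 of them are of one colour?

39

An adversary could hand out at most 6 balls per colour (plum, saffron run out sooner): 6 + 1 + 1 + 6 + 6 + 6 + 6 + 6 = 38 balls and still no colour has 7.
By pigeonhole, one more ball lands in a colour already at 6, so 39 draws are enough and 38 are not.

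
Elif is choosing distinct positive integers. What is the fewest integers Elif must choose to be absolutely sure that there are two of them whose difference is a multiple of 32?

Integers whose pairwise differences are multiples of 32 are exactly those sharing a remainder mod 32. Pigeonhole: the 32 residue classes mod 32 are the pigeonholes.
With 32 integers one could put 1 in each residue class and have no class reach 2.
The 33rd integer pushes some class to 2, so 32·1 + 1 = 33.

33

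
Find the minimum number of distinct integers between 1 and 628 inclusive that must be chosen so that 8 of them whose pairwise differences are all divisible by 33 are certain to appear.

232

Integers whose pairwise differences are multiples of 33 are exactly those sharing a remainder mod 33. The 33 residue classes mod 33 are the pigeonholes.
With 231 integers one could put 7 in each residue class and have no class reach 8.
The 232nd integer pushes some class to 8, so 33·7 + 1 = 232.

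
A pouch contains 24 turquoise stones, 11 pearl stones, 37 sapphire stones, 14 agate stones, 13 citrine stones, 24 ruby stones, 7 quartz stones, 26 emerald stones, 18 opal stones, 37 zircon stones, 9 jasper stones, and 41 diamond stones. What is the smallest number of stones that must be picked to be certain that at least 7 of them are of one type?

Put each drawn stone into a box by type. The largest draw with every box below 7 takes min(count, 6) from each type.
Σ min(cᵢ, 6) = 6 + 6 + 6 + 6 + 6 + 6 + 6 + 6 + 6 + 6 + 6 + 6 = 72.
Draw number 72 + 1 = 73 must push one box to 7.

73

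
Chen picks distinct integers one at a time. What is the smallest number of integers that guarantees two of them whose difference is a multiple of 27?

28

Integers whose pairwise differences are multiples of 27 are exactly those sharing a remainder mod 27. The 27 residue classes mod 27 are the pigeonholes.
With 27 integers one could put 1 in each residue class and have no class reach 2.
The 28th integer pushes some class to 2, so 27·1 + 1 = 28.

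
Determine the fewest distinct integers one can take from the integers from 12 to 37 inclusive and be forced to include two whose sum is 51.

15

A set avoiding the sum 51 can contain at most one of each pair {x, 51−x}, plus the 2 elements whose complement lies outside the range.
The integers 12, …, 25 (14 of them) are such a set: any two sum to at least 12+13 = 25 and at most 24+25 = 49 < 51.
Any 15th integer completes one of the 12 pairs, so 15 choices force a sum of 51.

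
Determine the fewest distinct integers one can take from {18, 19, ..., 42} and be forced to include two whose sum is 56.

Two chosen integers sum to 56 exactly when both halves of some pair {x, 56−x} with 18 ≤ x ≤ 56−x ≤ 38 are chosen — 10 such pairs.
The remaining 5 elements (those with no distinct partner in range) can never complete a 56-sum, so the worst case takes all of them and one from each pair: 5 + 10 = 15.
The 16th integer has to be the second member of some pair, so 15 + 1 = 16.

16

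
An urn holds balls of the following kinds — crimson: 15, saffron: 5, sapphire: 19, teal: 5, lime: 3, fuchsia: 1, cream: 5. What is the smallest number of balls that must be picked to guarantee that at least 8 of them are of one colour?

34

The 7 colours are the holes; the balls drawn are the pigeons.
To avoid 8 of any one colour, the worst case takes at most 7 of each colour, or every ball of a colour that has fewer than 7.
That gives 7 + 5 + 7 + 5 + 3 + 1 + 5 = 33 balls with no colour reaching 8.
The next ball forces some colour to 8, so 33 + 1 = 34.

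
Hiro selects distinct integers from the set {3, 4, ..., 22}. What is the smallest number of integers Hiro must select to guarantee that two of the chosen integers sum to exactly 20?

Two chosen integers sum to 20 exactly when both halves of some pair {x, 20−x} with 3 ≤ x ≤ 20−x ≤ 17 are chosen — 7 such pairs.
The remaining 6 elements (those with no distinct partner in range) can never complete a 20-sum, so the worst case takes all of them and one from each pair: 6 + 7 = 13.
The 14th integer has to be the second member of some pair, so 13 + 1 = 14.

14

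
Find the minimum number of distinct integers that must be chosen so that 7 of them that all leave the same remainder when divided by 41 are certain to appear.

The 41 residue classes mod 41 are the pigeonholes.
With 246 integers one could put 6 in each residue class and have no class reach 7.
The 247th integer pushes some class to 7, so 41·6 + 1 = 247.

247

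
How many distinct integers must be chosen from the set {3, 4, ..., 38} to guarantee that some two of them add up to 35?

A set avoiding the sum 35 can contain at most one of each pair {x, 35−x}, plus the 6 elements whose complement lies outside the range.
The integers 18, …, 38 (21 of them) are such a set: any two sum to at least 18+19 = 37 > 35.
By pigeonhole, any 22nd integer completes one of the 15 pairs, so 22 choices force a sum of 35.

22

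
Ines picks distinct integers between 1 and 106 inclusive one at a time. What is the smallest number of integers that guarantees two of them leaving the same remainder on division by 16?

The 16 residue classes mod 16 are the pigeonholes.
With 16 integers one could put 1 in each residue class and have no class reach 2.
The 17th integer pushes some class to 2, so 16·1 + 1 = 17.

17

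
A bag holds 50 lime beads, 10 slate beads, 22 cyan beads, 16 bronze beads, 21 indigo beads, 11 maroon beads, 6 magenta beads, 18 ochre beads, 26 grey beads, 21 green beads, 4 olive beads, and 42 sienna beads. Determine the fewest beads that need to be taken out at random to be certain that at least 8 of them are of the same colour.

The 12 colours are the holes; the beads drawn are the pigeons.
To avoid 8 of any one colour, the worst case takes at most 7 of each colour, or every bead of a colour that has fewer than 7.
That gives 7 + 7 + 7 + 7 + 7 + 7 + 6 + 7 + 7 + 7 + 4 + 7 = 80 beads with no colour reaching 8.
The next bead forces some colour to 8, so 80 + 1 = 81.

81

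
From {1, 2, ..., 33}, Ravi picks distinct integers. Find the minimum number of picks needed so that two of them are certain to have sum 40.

Two chosen integers sum to 40 exactly when both halves of some pair {x, 40−x} with 7 ≤ x ≤ 40−x ≤ 33 are chosen — 13 such pairs.
The remaining 7 elements (those with no distinct partner in range) can never complete a 40-sum, so the worst case takes all of them and one from each pair: 7 + 13 = 20.
By pigeonhole, the 21st integer has to be the second member of some pair, so 20 + 1 = 21.

21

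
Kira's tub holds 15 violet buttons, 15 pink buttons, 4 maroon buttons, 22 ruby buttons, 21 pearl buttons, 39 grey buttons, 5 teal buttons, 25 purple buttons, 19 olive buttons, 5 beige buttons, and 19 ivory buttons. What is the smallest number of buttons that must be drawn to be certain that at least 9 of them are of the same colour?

79

An adversary could hand out at most 8 buttons per colour (maroon, teal, beige run out sooner): 8 + 8 + 4 + 8 + 8 + 8 + 5 + 8 + 8 + 5 + 8 = 78 buttons and still no colour has 9.
By the pigeonhole principle, one more button lands in a colour already at 8, so 79 draws are enough and 78 are not.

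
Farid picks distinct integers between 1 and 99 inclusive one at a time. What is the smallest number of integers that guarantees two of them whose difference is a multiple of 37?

38

Integers whose pairwise differences are multiples of 37 are exactly those sharing a remainder mod 37. The 37 residue classes mod 37 are the pigeonholes.
With 37 integers one could put 1 in each residue class and have no class reach 2.
The 38th integer pushes some class to 2, so 37·1 + 1 = 38.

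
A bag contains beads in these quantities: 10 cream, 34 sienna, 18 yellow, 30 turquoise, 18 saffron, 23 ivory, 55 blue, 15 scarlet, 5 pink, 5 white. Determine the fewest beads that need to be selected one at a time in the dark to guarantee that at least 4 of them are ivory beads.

194

In the worst case for collecting ivory beads, every non-ivory bead comes out first.
There are 10 + 34 + 18 + 30 + 18 + 55 + 15 + 5 + 5 = 190 non-ivory beads altogether.
After those, each further bead must be ivory, so 190 + 4 = 194 draws guarantee 4 ivory beads.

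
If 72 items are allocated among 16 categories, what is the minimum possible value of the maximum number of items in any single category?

The 16 categories are the holes and the 72 items are the pigeons.
If every category held at most 4 items, the total would be at most 16 × 4 = 64, which is less than 72.
So some category holds at least ⌈72/16⌉ = 5 items.

5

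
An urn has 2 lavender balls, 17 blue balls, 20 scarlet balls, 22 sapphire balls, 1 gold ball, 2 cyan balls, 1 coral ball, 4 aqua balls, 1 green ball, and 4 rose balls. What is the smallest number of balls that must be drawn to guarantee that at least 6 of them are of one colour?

Pigeonhole: put each drawn ball into a box by colour. The largest draw with every box below 6 takes min(count, 5) from each colour; colours with fewer than 5 contribute all they have.
Σ min(cᵢ, 5) = 2 + 5 + 5 + 5 + 1 + 2 + 1 + 4 + 1 + 4 = 30.
Draw number 30 + 1 = 31 must push one box to 6.

31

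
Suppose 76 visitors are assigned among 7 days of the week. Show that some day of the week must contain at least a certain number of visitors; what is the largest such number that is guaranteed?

The 7 days of the week are the holes and the 76 visitors are the pigeons.
If every day of the week held at most 10 visitors, the total would be at most 7 × 10 = 70, which is less than 76.
So some day of the week holds at least ⌈76/7⌉ = 11 visitors.

11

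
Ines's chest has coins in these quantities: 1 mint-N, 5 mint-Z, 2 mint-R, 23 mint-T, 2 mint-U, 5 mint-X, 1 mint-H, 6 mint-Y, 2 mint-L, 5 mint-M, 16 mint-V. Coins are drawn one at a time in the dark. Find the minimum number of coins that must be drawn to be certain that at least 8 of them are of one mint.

The 11 mints are the holes; the coins drawn are the pigeons.
To avoid 8 of any one mint, the worst case takes at most 7 of each mint, or every coin of a mint that has fewer than 7.
That gives 1 + 5 + 2 + 7 + 2 + 5 + 1 + 6 + 2 + 5 + 7 = 43 coins with no mint reaching 8.
The next coin forces some mint to 8, so 43 + 1 = 44.

44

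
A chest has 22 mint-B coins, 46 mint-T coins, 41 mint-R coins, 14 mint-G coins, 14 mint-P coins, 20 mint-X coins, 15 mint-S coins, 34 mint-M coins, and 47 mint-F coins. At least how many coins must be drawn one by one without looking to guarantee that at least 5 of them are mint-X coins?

In the worst case for collecting mint-X coins, every non-mint-X coin comes out first.
There are 22 + 46 + 41 + 14 + 14 + 15 + 34 + 47 = 233 non-mint-X coins altogether.
After those, each further coin must be mint-X, so 233 + 5 = 238 draws guarantee 5 mint-X coins.

238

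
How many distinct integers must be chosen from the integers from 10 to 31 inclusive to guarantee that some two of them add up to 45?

Group the elements by complementary pair {x, 45−x}: {14,31}, {15,30}, {16,29}, …, giving 9 two-element pairs and 4 integers whose partner 45−x falls outside [10,31].
By the pigeonhole principle, treating each of those 13 groups as a pigeonhole, one can pick one integer per group — 13 integers — with no two summing to 45.
The 14th integer lands in an occupied pair, forcing a sum of 45.

14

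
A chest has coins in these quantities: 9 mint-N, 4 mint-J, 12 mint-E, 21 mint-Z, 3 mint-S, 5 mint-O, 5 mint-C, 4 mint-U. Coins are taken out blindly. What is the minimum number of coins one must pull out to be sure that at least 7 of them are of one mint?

40

An adversary could hand out at most 6 coins per mint (5 mints run out sooner): 6 + 4 + 6 + 6 + 3 + 5 + 5 + 4 = 39 coins and still no mint has 7.
Pigeonhole: one more coin lands in a mint already at 6, so 40 draws are enough and 39 are not.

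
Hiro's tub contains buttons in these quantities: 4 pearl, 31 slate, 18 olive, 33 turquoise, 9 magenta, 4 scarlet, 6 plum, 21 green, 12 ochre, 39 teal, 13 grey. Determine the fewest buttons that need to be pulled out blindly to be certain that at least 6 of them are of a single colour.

54

By the pigeonhole principle, the 11 colours are the holes; the buttons drawn are the pigeons.
To avoid 6 of any one colour, the worst case takes at most 5 of each colour, or every button of a colour that has fewer than 5.
That gives 4 + 5 + 5 + 5 + 5 + 4 + 5 + 5 + 5 + 5 + 5 = 53 buttons with no colour reaching 6.
The next button forces some colour to 6, so 53 + 1 = 54.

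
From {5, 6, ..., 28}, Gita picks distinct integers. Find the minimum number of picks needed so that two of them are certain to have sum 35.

A set avoiding the sum 35 can contain at most one of each pair {x, 35−x}, plus the 2 elements whose complement lies outside the range.
The integers 5, …, 17 (13 of them) are such a set: any two sum to at least 5+6 = 11 and at most 16+17 = 33 < 35.
By the pigeonhole principle, any 14th integer completes one of the 11 pairs, so 14 choices force a sum of 35.

14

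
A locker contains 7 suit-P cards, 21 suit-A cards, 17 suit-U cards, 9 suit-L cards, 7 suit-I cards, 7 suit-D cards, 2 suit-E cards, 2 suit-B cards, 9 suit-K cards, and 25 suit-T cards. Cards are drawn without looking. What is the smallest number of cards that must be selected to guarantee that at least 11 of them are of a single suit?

The 10 suits are the holes; the cards drawn are the pigeons.
To avoid 11 of any one suit, the worst case takes at most 10 of each suit, or every card of a suit that has fewer than 10.
That gives 7 + 10 + 10 + 9 + 7 + 7 + 2 + 2 + 9 + 10 = 73 cards with no suit reaching 11.
The next card forces some suit to 11, so 73 + 1 = 74.

74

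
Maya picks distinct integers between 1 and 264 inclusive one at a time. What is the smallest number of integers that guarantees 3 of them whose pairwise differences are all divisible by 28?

57

Integers whose pairwise differences are multiples of 28 are exactly those sharing a remainder mod 28. Pigeonhole: the 28 residue classes mod 28 are the pigeonholes.
With 56 integers one could put 2 in each residue class and have no class reach 3.
The 57th integer pushes some class to 3, so 28·2 + 1 = 57.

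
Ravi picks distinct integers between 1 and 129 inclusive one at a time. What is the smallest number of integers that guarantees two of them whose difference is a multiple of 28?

Integers whose pairwise differences are multiples of 28 are exactly those sharing a remainder mod 28. The 28 residue classes mod 28 are the pigeonholes.
With 28 integers one could put 1 in each residue class and have no class reach 2.
The 29th integer pushes some class to 2, so 28·1 + 1 = 29.

29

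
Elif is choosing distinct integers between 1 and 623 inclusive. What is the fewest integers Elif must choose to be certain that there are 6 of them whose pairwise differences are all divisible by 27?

Integers whose pairwise differences are multiples of 27 are exactly those sharing a remainder mod 27. By the pigeonhole principle, the 27 residue classes mod 27 are the pigeonholes.
With 135 integers one could put 5 in each residue class and have no class reach 6.
The 136th integer pushes some class to 6, so 27·5 + 1 = 136.

136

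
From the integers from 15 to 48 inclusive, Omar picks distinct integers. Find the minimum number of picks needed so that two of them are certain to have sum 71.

22

Group the elements by complementary pair {x, 71−x}: {23,48}, {24,47}, {25,46}, …, giving 13 two-element pairs and 8 integers whose partner 71−x falls outside [15,48].
Pigeonhole: treating each of those 21 groups as a pigeonhole, one can pick one integer per group — 21 integers — with no two summing to 71.
The 22nd integer lands in an occupied pair, forcing a sum of 71.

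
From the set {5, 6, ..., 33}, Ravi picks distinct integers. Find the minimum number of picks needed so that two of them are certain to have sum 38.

16

Group the elements by complementary pair {x, 38−x}: {5,33}, {6,32}, {7,31}, …, giving 14 two-element pairs and the single value 19 (it cannot pair with itself since the integers are distinct).
Pigeonhole: treating each of those 15 groups as a pigeonhole, one can pick one integer per group — 15 integers — with no two summing to 38.
The 16th integer lands in an occupied pair, forcing a sum of 38.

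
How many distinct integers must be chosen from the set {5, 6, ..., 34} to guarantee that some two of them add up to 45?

A set avoiding the sum 45 can contain at most one of each pair {x, 45−x}, plus the 6 elements whose complement lies outside the range.
The integers 5, …, 22 (18 of them) are such a set: any two sum to at least 5+6 = 11 and at most 21+22 = 43 < 45.
Any 19th integer completes one of the 12 pairs, so 19 choices force a sum of 45.

19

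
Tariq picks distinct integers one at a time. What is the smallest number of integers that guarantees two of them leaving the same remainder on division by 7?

8

The 7 residue classes mod 7 are the pigeonholes.
With 7 integers one could put 1 in each residue class and have no class reach 2.
The 8th integer pushes some class to 2, so 7·1 + 1 = 8.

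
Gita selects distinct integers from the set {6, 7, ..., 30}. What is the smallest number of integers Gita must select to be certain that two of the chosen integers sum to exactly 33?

Two chosen integers sum to 33 exactly when both halves of some pair {x, 33−x} with 6 ≤ x ≤ 33−x ≤ 27 are chosen — 11 such pairs.
The remaining 3 elements (those with no distinct partner in range) can never complete a 33-sum, so the worst case takes all of them and one from each pair: 3 + 11 = 14.
The 15th integer has to be the second member of some pair, so 14 + 1 = 15.

15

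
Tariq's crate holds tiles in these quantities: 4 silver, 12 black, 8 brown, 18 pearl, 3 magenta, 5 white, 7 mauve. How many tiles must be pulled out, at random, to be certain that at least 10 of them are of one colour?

46

An adversary could hand out at most 9 tiles per colour (5 colours run out sooner): 4 + 9 + 8 + 9 + 3 + 5 + 7 = 45 tiles and still no colour has 10.
Pigeonhole: one more tile lands in a colour already at 9, so 46 draws are enough and 45 are not.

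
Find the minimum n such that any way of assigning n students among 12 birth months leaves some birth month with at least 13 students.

With 144 students one could put exactly 12 in each of the 12 birth months, and no birth month would reach 13.
By the pigeonhole principle, one more student must land in a birth month that already has 12, giving it 13.
So 12 × 12 + 1 = 145 students are required.

145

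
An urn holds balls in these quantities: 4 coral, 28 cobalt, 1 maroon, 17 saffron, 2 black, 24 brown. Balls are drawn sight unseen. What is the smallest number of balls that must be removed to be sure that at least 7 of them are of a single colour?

26

Put each drawn ball into a box by colour. The largest draw with every box below 7 takes min(count, 6) from each colour; colours with fewer than 6 contribute all they have.
Σ min(cᵢ, 6) = 4 + 6 + 1 + 6 + 2 + 6 = 25.
Draw number 25 + 1 = 26 must push one box to 7.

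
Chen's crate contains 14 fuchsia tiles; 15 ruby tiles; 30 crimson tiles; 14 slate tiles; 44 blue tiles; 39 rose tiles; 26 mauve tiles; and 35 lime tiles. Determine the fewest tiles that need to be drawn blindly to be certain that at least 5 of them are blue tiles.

178

In the worst case for collecting blue tiles, every non-blue tile comes out first.
There are 14 + 15 + 30 + 14 + 39 + 26 + 35 = 173 non-blue tiles altogether.
After those, each further tile must be blue, so 173 + 5 = 178 draws guarantee 5 blue tiles.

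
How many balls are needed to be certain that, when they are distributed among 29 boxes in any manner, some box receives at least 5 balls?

117

With 116 balls one could put exactly 4 in each of the 29 boxes, and no box would reach 5.
By pigeonhole, one more ball must land in a box that already has 4, giving it 5.
So 29 × 4 + 1 = 117 balls are required.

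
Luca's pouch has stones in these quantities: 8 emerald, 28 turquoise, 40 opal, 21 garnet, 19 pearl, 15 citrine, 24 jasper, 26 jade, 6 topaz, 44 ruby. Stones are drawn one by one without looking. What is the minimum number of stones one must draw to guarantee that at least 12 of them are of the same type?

An adversary could hand out at most 11 stones per type (emerald, topaz run out sooner): 8 + 11 + 11 + 11 + 11 + 11 + 11 + 11 + 6 + 11 = 102 stones and still no type has 12.
By pigeonhole, one more stone lands in a type already at 11, so 103 draws are enough and 102 are not.

103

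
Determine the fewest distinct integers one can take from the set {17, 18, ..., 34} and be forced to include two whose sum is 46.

13

A set avoiding the sum 46 can contain at most one of each pair {x, 46−x}, plus the 6 elements whose complement lies outside the range or equal to its own complement.
The integers 23, …, 34 (12 of them) are such a set: any two sum to at least 23+24 = 47 > 46.
Pigeonhole: any 13th integer completes one of the 6 pairs, so 13 choices force a sum of 46.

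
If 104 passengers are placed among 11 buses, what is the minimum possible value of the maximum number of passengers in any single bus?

The 11 buses are the holes and the 104 passengers are the pigeons.
If every bus held at most 9 passengers, the total would be at most 11 × 9 = 99, which is less than 104.
So some bus holds at least ⌈104/11⌉ = 10 passengers.

10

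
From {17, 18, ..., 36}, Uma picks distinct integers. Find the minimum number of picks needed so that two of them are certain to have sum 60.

Two chosen integers sum to 60 exactly when both halves of some pair {x, 60−x} with 24 ≤ x ≤ 60−x ≤ 36 are chosen — 6 such pairs.
The remaining 8 elements (those with no distinct partner in range) can never complete a 60-sum, so the worst case takes all of them and one from each pair: 8 + 6 = 14.
The 15th integer has to be the second member of some pair, so 14 + 1 = 15.

15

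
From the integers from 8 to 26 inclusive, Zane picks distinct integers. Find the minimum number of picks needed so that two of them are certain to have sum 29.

Two chosen integers sum to 29 exactly when both halves of some pair {x, 29−x} with 8 ≤ x ≤ 29−x ≤ 21 are chosen — 7 such pairs.
The remaining 5 elements (those with no distinct partner in range) can never complete a 29-sum, so the worst case takes all of them and one from each pair: 5 + 7 = 12.
The 13th integer has to be the second member of some pair, so 12 + 1 = 13.

13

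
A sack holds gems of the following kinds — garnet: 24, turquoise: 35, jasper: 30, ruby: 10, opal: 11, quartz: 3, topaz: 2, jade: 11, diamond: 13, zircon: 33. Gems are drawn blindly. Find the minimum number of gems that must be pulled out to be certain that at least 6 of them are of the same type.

By the pigeonhole principle, put each drawn gem into a box by type. The largest draw with every box below 6 takes min(count, 5) from each type; types with fewer than 5 contribute all they have.
Σ min(cᵢ, 5) = 5 + 5 + 5 + 5 + 5 + 3 + 2 + 5 + 5 + 5 = 45.
Draw number 45 + 1 = 46 must push one box to 6.

46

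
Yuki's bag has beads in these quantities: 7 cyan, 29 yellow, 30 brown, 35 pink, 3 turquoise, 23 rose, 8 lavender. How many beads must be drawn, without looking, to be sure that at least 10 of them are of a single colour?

By the pigeonhole principle, put each drawn bead into a box by colour. The largest draw with every box below 10 takes min(count, 9) from each colour; colours with fewer than 9 contribute all they have.
Σ min(cᵢ, 9) = 7 + 9 + 9 + 9 + 3 + 9 + 8 = 54.
Draw number 54 + 1 = 55 must push one box to 10.

55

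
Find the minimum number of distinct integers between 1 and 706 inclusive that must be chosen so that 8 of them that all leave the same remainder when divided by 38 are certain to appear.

Pigeonhole: the 38 residue classes mod 38 are the pigeonholes.
With 266 integers one could put 7 in each residue class and have no class reach 8.
The 267th integer pushes some class to 8, so 38·7 + 1 = 267.

267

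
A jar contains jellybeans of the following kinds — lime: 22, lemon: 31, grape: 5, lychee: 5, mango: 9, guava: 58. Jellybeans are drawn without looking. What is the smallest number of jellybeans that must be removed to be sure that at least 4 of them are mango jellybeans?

125

In the worst case for collecting mango jellybeans, every non-mango jellybean comes out first.
There are 22 + 31 + 5 + 5 + 58 = 121 non-mango jellybeans altogether.
After those, each further jellybean must be mango, so 121 + 4 = 125 draws guarantee 4 mango jellybeans.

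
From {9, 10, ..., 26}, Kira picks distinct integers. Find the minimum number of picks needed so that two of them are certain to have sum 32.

12

A set avoiding the sum 32 can contain at most one of each pair {x, 32−x}, plus the 4 elements whose complement lies outside the range or equal to its own complement.
The integers 16, …, 26 (11 of them) are such a set: any two sum to at least 16+17 = 33 > 32.
Any 12th integer completes one of the 7 pairs, so 12 choices force a sum of 32.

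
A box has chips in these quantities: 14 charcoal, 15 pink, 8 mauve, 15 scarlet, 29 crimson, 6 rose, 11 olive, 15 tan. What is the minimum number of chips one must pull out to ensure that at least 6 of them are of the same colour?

Pigeonhole: the 8 colours are the holes; the chips drawn are the pigeons.
To avoid 6 of any one colour, the worst case takes at most 5 of each colour.
That gives 5 + 5 + 5 + 5 + 5 + 5 + 5 + 5 = 40 chips with no colour reaching 6.
The next chip forces some colour to 6, so 40 + 1 = 41.

41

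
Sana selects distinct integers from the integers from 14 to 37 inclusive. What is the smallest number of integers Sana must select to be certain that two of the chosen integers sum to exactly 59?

Two chosen integers sum to 59 exactly when both halves of some pair {x, 59−x} with 22 ≤ x ≤ 59−x ≤ 37 are chosen — 8 such pairs.
The remaining 8 elements (those with no distinct partner in range) can never complete a 59-sum, so the worst case takes all of them and one from each pair: 8 + 8 = 16.
The 17th integer has to be the second member of some pair, so 16 + 1 = 17.

17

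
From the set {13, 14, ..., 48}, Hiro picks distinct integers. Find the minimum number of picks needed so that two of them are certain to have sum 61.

A set avoiding the sum 61 can contain at most one of each pair {x, 61−x}.
The integers 31, …, 48 (18 of them) are such a set: any two sum to at least 31+32 = 63 > 61.
By pigeonhole, any 19th integer completes one of the 18 pairs, so 19 choices force a sum of 61.

19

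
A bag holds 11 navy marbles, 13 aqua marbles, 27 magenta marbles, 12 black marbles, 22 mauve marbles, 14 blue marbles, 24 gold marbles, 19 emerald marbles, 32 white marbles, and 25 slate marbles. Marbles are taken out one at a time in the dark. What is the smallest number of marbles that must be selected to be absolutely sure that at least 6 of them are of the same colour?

51

Put each drawn marble into a box by colour. The largest draw with every box below 6 takes min(count, 5) from each colour.
Σ min(cᵢ, 5) = 5 + 5 + 5 + 5 + 5 + 5 + 5 + 5 + 5 + 5 = 50.
Draw number 50 + 1 = 51 must push one box to 6.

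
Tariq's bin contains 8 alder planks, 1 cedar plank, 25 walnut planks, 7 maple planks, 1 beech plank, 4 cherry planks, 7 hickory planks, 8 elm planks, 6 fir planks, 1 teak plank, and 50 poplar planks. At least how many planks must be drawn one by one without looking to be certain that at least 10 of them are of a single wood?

Pigeonhole: the 11 woods are the holes; the planks drawn are the pigeons.
To avoid 10 of any one wood, the worst case takes at most 9 of each wood, or every plank of a wood that has fewer than 9.
That gives 8 + 1 + 9 + 7 + 1 + 4 + 7 + 8 + 6 + 1 + 9 = 61 planks with no wood reaching 10.
The next plank forces some wood to 10, so 61 + 1 = 62.

62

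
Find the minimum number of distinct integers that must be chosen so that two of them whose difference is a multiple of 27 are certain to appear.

28

Integers whose pairwise differences are multiples of 27 are exactly those sharing a remainder mod 27. By pigeonhole, the 27 residue classes mod 27 are the pigeonholes.
With 27 integers one could put 1 in each residue class and have no class reach 2.
The 28th integer pushes some class to 2, so 27·1 + 1 = 28.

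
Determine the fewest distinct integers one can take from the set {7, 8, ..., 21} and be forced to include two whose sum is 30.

Two chosen integers sum to 30 exactly when both halves of some pair {x, 30−x} with 9 ≤ x ≤ 30−x ≤ 21 are chosen — 6 such pairs.
The remaining 3 elements (those with no distinct partner in range) can never complete a 30-sum, so the worst case takes all of them and one from each pair: 3 + 6 = 9.
The 10th integer has to be the second member of some pair, so 9 + 1 = 10.

10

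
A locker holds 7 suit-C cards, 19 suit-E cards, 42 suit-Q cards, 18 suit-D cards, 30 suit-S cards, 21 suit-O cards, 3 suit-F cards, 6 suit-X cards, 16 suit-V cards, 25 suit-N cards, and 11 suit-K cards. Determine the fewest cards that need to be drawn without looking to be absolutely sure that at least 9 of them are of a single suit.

81

By the pigeonhole principle, the 11 suits are the holes; the cards drawn are the pigeons.
To avoid 9 of any one suit, the worst case takes at most 8 of each suit, or every card of a suit that has fewer than 8.
That gives 7 + 8 + 8 + 8 + 8 + 8 + 3 + 6 + 8 + 8 + 8 = 80 cards with no suit reaching 9.
The next card forces some suit to 9, so 80 + 1 = 81.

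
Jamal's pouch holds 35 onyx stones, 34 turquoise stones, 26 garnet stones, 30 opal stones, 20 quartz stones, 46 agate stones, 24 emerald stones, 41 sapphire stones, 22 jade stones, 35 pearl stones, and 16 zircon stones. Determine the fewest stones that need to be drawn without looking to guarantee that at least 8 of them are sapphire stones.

In the worst case for collecting sapphire stones, every non-sapphire stone comes out first.
There are 35 + 34 + 26 + 30 + 20 + 46 + 24 + 22 + 35 + 16 = 288 non-sapphire stones altogether.
After those, each further stone must be sapphire, so 288 + 8 = 296 draws guarantee 8 sapphire stones.

296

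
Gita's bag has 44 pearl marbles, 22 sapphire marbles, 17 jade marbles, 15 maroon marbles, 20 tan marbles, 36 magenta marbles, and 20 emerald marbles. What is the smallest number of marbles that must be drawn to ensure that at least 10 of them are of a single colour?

64

Put each drawn marble into a box by colour. The largest draw with every box below 10 takes min(count, 9) from each colour.
Σ min(cᵢ, 9) = 9 + 9 + 9 + 9 + 9 + 9 + 9 = 63.
Draw number 63 + 1 = 64 must push one box to 10.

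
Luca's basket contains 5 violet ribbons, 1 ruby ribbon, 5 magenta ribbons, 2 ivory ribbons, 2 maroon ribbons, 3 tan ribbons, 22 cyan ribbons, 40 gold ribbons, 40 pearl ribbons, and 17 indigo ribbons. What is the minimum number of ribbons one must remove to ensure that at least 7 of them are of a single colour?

43

An adversary could hand out at most 6 ribbons per colour (6 colours run out sooner): 5 + 1 + 5 + 2 + 2 + 3 + 6 + 6 + 6 + 6 = 42 ribbons and still no colour has 7.
By the pigeonhole principle, one more ribbon lands in a colour already at 6, so 43 draws are enough and 42 are not.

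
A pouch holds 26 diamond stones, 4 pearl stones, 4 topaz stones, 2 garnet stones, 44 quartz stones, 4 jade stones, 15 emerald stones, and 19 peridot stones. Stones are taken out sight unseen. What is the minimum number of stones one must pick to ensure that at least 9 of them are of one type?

Put each drawn stone into a box by type. The largest draw with every box below 9 takes min(count, 8) from each type; types with fewer than 8 contribute all they have.
Σ min(cᵢ, 8) = 8 + 4 + 4 + 2 + 8 + 4 + 8 + 8 = 46.
Draw number 46 + 1 = 47 must push one box to 9.

47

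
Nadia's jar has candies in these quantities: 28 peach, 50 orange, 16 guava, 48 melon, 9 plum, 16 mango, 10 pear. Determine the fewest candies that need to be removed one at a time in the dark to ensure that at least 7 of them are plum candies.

In the worst case for collecting plum candies, every non-plum candy comes out first.
There are 28 + 50 + 16 + 48 + 16 + 10 = 168 non-plum candies altogether.
After those, each further candy must be plum, so 168 + 7 = 175 draws guarantee 7 plum candies.

175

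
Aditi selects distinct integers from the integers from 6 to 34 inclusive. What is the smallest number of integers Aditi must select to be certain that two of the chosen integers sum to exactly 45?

18

A set avoiding the sum 45 can contain at most one of each pair {x, 45−x}, plus the 5 elements whose complement lies outside the range.
The integers 6, …, 22 (17 of them) are such a set: any two sum to at least 6+7 = 13 and at most 21+22 = 43 < 45.
By the pigeonhole principle, any 18th integer completes one of the 12 pairs, so 18 choices force a sum of 45.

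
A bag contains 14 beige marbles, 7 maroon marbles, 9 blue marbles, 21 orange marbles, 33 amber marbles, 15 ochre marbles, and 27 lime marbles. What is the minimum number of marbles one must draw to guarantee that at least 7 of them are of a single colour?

An adversary could hand out at most 6 marbles per colour: 6 + 6 + 6 + 6 + 6 + 6 + 6 = 42 marbles and still no colour has 7.
By pigeonhole, one more marble lands in a colour already at 6, so 43 draws are enough and 42 are not.

43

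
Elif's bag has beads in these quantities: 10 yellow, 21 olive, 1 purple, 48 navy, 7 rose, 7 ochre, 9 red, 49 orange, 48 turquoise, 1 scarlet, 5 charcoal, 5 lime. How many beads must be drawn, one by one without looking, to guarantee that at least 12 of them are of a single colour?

An adversary could hand out at most 11 beads per colour (8 colours run out sooner): 10 + 11 + 1 + 11 + 7 + 7 + 9 + 11 + 11 + 1 + 5 + 5 = 89 beads and still no colour has 12.
One more bead lands in a colour already at 11, so 90 draws are enough and 89 are not.

90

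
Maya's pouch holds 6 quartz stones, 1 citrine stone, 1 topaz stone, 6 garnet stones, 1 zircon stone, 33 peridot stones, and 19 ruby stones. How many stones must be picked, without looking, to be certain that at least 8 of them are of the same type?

By pigeonhole, put each drawn stone into a box by type. The largest draw with every box below 8 takes min(count, 7) from each type; types with fewer than 7 contribute all they have.
Σ min(cᵢ, 7) = 6 + 1 + 1 + 6 + 1 + 7 + 7 = 29.
Draw number 29 + 1 = 30 must push one box to 8.

30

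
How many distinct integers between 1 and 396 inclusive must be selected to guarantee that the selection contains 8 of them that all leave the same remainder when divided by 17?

By pigeonhole, the 17 residue classes mod 17 are the pigeonholes.
With 119 integers one could put 7 in each residue class and have no class reach 8.
The 120th integer pushes some class to 8, so 17·7 + 1 = 120.

120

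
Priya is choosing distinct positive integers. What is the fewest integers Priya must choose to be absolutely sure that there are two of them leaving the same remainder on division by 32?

By the pigeonhole principle, the 32 residue classes mod 32 are the pigeonholes.
With 32 integers one could put 1 in each residue class and have no class reach 2.
The 33rd integer pushes some class to 2, so 32·1 + 1 = 33.

33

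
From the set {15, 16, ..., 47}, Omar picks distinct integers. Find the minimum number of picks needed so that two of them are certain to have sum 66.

A set avoiding the sum 66 can contain at most one of each pair {x, 66−x}, plus the 5 elements whose complement lies outside the range or equal to its own complement.
The integers 15, …, 33 (19 of them) are such a set: any two sum to at least 15+16 = 31 and at most 32+33 = 65 < 66.
By the pigeonhole principle, any 20th integer completes one of the 14 pairs, so 20 choices force a sum of 66.

20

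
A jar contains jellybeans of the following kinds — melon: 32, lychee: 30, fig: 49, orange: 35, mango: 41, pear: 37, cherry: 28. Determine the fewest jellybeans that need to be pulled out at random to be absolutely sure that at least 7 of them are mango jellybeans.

218

In the worst case for collecting mango jellybeans, every non-mango jellybean comes out first.
There are 32 + 30 + 49 + 35 + 37 + 28 = 211 non-mango jellybeans altogether.
After those, each further jellybean must be mango, so 211 + 7 = 218 draws guarantee 7 mango jellybeans.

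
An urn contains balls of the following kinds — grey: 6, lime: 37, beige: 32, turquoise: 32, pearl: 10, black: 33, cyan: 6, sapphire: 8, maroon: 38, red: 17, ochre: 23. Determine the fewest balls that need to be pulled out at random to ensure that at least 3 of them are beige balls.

213

In the worst case for collecting beige balls, every non-beige ball comes out first.
There are 6 + 37 + 32 + 10 + 33 + 6 + 8 + 38 + 17 + 23 = 210 non-beige balls altogether.
After those, each further ball must be beige, so 210 + 3 = 213 draws guarantee 3 beige balls.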